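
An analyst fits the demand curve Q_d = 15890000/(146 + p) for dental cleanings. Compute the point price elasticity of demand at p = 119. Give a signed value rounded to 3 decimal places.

dQ_d/dp = −15890000/(146 + p)² = -226.273. At p = 119, Q_d = 59962.3.
Ed = (dQ_d/dp)·(p/Q_d) = (-226.273) × (119/59962.3) = -0.44905…

-0.449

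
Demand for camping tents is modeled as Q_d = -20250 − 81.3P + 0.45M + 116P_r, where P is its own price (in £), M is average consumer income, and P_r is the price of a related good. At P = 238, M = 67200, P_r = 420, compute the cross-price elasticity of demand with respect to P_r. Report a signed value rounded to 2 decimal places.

1.24

At the given values, Q_d = -20250 − 81.3(238) + 0.45(67200) + 116(420) = 39360.6.
∂Q_d/∂P_r = 116.
E = (116) × (420/39360.6) = 1.2377…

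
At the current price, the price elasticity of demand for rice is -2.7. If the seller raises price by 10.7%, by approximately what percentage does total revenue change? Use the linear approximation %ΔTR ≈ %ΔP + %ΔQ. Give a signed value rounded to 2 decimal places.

-18.19%

%ΔQ ≈ Ed × %ΔP = (-2.7) × (+10.7%) = -28.8900%
%ΔTR ≈ %ΔP + %ΔQ = (+10.7%) + (-28.8900%) = -18.1900%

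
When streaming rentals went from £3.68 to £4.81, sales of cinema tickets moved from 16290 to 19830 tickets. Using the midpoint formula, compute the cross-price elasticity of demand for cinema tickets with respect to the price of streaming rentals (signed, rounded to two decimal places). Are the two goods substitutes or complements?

%ΔQ_{cinema tickets} = (19830 − 16290)/avg = 3540/18060 = 0.196013…
%ΔP_{streaming rentals} = (4.81 − 3.68)/avg = 1.13/4.245 = 0.266195…
E_cross = (3540/18060) / (1.13/4.245) = 0.7363…
E_cross > 0 ⇒ the goods are substitutes.

0.74; substitutes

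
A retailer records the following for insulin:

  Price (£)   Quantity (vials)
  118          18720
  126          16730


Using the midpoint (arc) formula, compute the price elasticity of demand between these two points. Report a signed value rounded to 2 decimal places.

-1.71

%ΔQ = (16730 − 18720) / [(18720 + 16730)/2] = -1990/17725 = -0.112270…
%ΔP = (126 − 118) / [(118 + 126)/2] = 8/122 = 0.065573…
Arc Ed = %ΔQ / %ΔP = (-1990/17725) / (8/122) = -1.7121…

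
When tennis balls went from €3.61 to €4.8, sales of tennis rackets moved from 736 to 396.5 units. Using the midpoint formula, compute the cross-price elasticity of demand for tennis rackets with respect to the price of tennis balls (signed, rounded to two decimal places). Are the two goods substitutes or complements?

%ΔQ_{tennis rackets} = (396.5 − 736)/avg = -339.5/566.25 = -0.599558…
%ΔP_{tennis balls} = (4.8 − 3.61)/avg = 1.19/4.205 = 0.282996…
E_cross = (-339.5/566.25) / (1.19/4.205) = -2.1186…
E_cross < 0 ⇒ the goods are complements.

-2.12; complements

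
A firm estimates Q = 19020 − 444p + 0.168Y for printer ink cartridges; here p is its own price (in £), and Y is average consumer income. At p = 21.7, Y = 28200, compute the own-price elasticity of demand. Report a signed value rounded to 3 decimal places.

At the given values, Q = 19020 − 444(21.7) + 0.168(28200) = 14122.8.
∂Q/∂p = −444.
E = (-444) × (21.7/14122.8) = -0.68221…

-0.682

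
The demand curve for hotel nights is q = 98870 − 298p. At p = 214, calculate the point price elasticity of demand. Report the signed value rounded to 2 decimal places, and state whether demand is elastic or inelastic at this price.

-1.82; elastic

dq/dp = −298. At p = 214, q = 98870 − 298(214) = 35098.
Ed = (dq/dp)·(p/q) = −298 × (214/35098) = -1.8169…
|Ed| = 1.82 > 1, so demand is elastic.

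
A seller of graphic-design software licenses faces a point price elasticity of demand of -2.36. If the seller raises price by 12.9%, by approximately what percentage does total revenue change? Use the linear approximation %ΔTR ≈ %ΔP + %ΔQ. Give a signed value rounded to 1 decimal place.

%ΔQ ≈ Ed × %ΔP = (-2.36) × (+12.9%) = -30.4440%
%ΔTR ≈ %ΔP + %ΔQ = (+12.9%) + (-30.4440%) = -17.5440%

-17.5%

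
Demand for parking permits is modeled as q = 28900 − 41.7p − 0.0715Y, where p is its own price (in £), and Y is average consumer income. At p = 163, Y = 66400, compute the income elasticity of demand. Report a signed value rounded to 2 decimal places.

-0.27

At the given values, q = 28900 − 41.7(163) − 0.0715(66400) = 17355.3.
∂q/∂Y = -0.0715.
E = (-0.0715) × (66400/17355.3) = -0.2735…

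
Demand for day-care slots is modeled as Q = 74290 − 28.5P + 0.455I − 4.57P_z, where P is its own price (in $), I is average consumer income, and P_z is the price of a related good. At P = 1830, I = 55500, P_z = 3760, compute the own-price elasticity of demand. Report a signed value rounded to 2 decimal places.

-1.73

At the given values, Q = 74290 − 28.5(1830) + 0.455(55500) − 4.57(3760) = 30204.3.
∂Q/∂P = −28.5.
E = (-28.5) × (1830/30204.3) = -1.7267…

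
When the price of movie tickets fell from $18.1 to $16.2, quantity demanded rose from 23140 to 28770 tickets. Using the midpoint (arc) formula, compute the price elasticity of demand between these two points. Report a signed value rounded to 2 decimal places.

%ΔQ = (28770 − 23140) / [(23140 + 28770)/2] = 5630/25955 = 0.216913…
%ΔP = (16.2 − 18.1) / [(18.1 + 16.2)/2] = -1.9/17.15 = -0.110787…
Arc Ed = %ΔQ / %ΔP = (5630/25955) / (-1.9/17.15) = -1.9579…

-1.96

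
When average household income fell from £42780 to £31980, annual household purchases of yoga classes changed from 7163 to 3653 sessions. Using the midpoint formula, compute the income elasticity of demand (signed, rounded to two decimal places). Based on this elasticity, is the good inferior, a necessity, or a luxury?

2.25; luxury

%ΔQ = (3653 − 7163)/[( 7163 + 3653)/2] = -3510/5408 = -0.649038…
%ΔIncome = (31980 − 42780)/[( 42780 + 31980)/2] = -10800/37380 = -0.288924…
E_income = (-3510/5408) / (-10800/37380) = 2.2463…
E_income > 1 ⇒ normal good, luxury.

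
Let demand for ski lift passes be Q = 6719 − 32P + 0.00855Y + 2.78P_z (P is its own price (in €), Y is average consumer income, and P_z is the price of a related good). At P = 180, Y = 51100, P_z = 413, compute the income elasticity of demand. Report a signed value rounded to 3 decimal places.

0.172

At the given values, Q = 6719 − 32(180) + 0.00855(51100) + 2.78(413) = 2544.045.
∂Q/∂Y = 0.00855.
E = (0.00855) × (51100/2544.045) = 0.17173…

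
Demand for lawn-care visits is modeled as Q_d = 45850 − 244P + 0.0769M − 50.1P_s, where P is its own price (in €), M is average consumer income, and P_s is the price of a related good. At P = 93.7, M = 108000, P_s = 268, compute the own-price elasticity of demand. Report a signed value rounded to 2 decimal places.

-1.28

At the given values, Q_d = 45850 − 244(93.7) + 0.0769(108000) − 50.1(268) = 17865.6.
∂Q_d/∂P = −244.
E = (-244) × (93.7/17865.6) = -1.2797…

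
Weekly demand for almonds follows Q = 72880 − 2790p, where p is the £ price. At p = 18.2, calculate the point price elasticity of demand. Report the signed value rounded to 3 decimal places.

-2.297

dQ/dp = −2790. At p = 18.2, Q = 72880 − 2790(18.2) = 22102.
Ed = (dQ/dp)·(p/Q) = −2790 × (18.2/22102) = -2.29743…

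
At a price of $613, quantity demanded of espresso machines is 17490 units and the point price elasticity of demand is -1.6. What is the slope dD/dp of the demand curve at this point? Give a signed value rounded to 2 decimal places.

-45.65

Ed = (dD/dp)·(p/D) ⇒ dD/dp = Ed·D/p = (-1.6)·17490/613 = -45.6508…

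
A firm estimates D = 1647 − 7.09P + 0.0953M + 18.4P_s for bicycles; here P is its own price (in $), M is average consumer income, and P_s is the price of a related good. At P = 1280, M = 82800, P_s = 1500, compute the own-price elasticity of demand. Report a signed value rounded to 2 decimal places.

-0.32

At the given values, D = 1647 − 7.09(1280) + 0.0953(82800) + 18.4(1500) = 28062.64.
∂D/∂P = −7.09.
E = (-7.09) × (1280/28062.64) = -0.3233…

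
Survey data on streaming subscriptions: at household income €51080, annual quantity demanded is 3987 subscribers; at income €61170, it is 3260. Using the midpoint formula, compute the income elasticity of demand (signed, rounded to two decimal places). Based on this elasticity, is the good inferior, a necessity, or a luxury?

%ΔQ = (3260 − 3987)/[( 3987 + 3260)/2] = -727/3623.5 = -0.200634…
%ΔIncome = (61170 − 51080)/[( 51080 + 61170)/2] = 10090/56125 = 0.179777…
E_income = (-727/3623.5) / (10090/56125) = -1.1160…
E_income < 0 ⇒ inferior good.

-1.12; inferior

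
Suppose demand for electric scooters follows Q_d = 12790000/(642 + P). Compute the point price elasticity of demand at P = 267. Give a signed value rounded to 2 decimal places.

dQ_d/dP = −12790000/(642 + P)² = -15.479. At P = 267, Q_d = 14070.4.
Ed = (dQ_d/dP)·(P/Q_d) = (-15.479) × (267/14070.4) = -0.2937…

-0.29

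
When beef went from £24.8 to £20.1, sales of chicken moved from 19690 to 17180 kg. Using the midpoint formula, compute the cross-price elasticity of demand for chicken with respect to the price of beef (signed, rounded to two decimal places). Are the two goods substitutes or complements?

%ΔQ_{chicken} = (17180 − 19690)/avg = -2510/18435 = -0.136154…
%ΔP_{beef} = (20.1 − 24.8)/avg = -4.7/22.45 = -0.209354…
E_cross = (-2510/18435) / (-4.7/22.45) = 0.6503…
E_cross > 0 ⇒ the goods are substitutes.

0.65; substitutes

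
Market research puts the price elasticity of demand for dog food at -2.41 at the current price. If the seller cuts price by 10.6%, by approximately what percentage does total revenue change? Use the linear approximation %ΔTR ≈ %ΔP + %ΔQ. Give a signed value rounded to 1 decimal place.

+14.9%

%ΔQ ≈ Ed × %ΔP = (-2.41) × (-10.6%) = +25.5460%
%ΔTR ≈ %ΔP + %ΔQ = (-10.6%) + (+25.5460%) = +14.9460%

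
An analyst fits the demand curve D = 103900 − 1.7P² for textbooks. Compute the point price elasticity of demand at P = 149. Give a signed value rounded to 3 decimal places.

dD/dP = −2·1.7·P = -506.6. At P = 149, D = 66158.3.
Ed = (dD/dP)·(P/D) = (-506.6) × (149/66158.3) = -1.14095…

-1.141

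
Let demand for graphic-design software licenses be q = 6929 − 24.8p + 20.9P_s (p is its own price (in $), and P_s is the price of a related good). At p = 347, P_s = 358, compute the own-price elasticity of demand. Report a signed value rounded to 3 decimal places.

At the given values, q = 6929 − 24.8(347) + 20.9(358) = 5805.6.
∂q/∂p = −24.8.
E = (-24.8) × (347/5805.6) = -1.48229…

-1.482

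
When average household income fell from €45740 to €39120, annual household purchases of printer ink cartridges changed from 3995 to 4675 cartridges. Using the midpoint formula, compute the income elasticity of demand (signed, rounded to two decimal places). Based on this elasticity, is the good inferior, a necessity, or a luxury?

%ΔQ = (4675 − 3995)/[( 3995 + 4675)/2] = 680/4335 = 0.156862…
%ΔIncome = (39120 − 45740)/[( 45740 + 39120)/2] = -6620/42430 = -0.156021…
E_income = (680/4335) / (-6620/42430) = -1.0053…
E_income < 0 ⇒ inferior good.

-1.01; inferior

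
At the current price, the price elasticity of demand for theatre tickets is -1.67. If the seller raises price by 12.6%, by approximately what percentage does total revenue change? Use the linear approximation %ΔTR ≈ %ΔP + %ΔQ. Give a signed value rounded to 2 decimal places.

%ΔQ ≈ Ed × %ΔP = (-1.67) × (+12.6%) = -21.0420%
%ΔTR ≈ %ΔP + %ΔQ = (+12.6%) + (-21.0420%) = -8.4420%

-8.44%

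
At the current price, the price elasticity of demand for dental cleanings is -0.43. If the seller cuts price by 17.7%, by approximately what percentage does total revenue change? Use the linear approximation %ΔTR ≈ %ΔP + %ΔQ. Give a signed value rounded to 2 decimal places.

%ΔQ ≈ Ed × %ΔP = (-0.43) × (-17.7%) = +7.6110%
%ΔTR ≈ %ΔP + %ΔQ = (-17.7%) + (+7.6110%) = -10.0890%

-10.09%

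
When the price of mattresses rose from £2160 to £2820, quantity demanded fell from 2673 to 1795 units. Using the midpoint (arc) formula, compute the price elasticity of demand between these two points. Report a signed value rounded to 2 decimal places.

%ΔQ = (1795 − 2673) / [(2673 + 1795)/2] = -878/2234 = -0.393017…
%ΔP = (2820 − 2160) / [(2160 + 2820)/2] = 660/2490 = 0.265060…
Arc Ed = %ΔQ / %ΔP = (-878/2234) / (660/2490) = -1.4827…

-1.48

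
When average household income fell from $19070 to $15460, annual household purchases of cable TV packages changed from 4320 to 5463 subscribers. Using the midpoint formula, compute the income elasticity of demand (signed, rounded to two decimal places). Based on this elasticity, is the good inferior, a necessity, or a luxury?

-1.12; inferior

%ΔQ = (5463 − 4320)/[( 4320 + 5463)/2] = 1143/4891.5 = 0.233670…
%ΔIncome = (15460 − 19070)/[( 19070 + 15460)/2] = -3610/17265 = -0.209093…
E_income = (1143/4891.5) / (-3610/17265) = -1.1175…
E_income < 0 ⇒ inferior good.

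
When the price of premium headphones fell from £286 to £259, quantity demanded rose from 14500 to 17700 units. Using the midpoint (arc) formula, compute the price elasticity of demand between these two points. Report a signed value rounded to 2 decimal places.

-2.01

%ΔQ = (17700 − 14500) / [(14500 + 17700)/2] = 3200/16100 = 0.198757…
%ΔP = (259 − 286) / [(286 + 259)/2] = -27/272.5 = -0.099082…
Arc Ed = %ΔQ / %ΔP = (3200/16100) / (-27/272.5) = -2.0059…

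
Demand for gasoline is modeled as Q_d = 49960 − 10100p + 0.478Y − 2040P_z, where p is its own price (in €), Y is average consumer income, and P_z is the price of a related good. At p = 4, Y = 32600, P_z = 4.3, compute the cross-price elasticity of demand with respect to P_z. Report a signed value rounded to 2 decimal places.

At the given values, Q_d = 49960 − 10100(4) + 0.478(32600) − 2040(4.3) = 16370.8.
∂Q_d/∂P_z = -2040.
E = (-2040) × (4.3/16370.8) = -0.5358…

-0.54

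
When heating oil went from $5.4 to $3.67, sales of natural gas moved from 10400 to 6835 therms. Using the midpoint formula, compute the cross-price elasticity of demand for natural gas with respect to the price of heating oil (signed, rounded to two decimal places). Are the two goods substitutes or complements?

%ΔQ_{natural gas} = (6835 − 10400)/avg = -3565/8617.5 = -0.413693…
%ΔP_{heating oil} = (3.67 − 5.4)/avg = -1.73/4.535 = -0.381477…
E_cross = (-3565/8617.5) / (-1.73/4.535) = 1.0844…
E_cross > 0 ⇒ the goods are substitutes.

1.08; substitutes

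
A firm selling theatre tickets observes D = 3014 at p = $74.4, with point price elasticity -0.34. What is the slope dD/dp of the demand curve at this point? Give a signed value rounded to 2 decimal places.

Ed = (dD/dp)·(p/D) ⇒ dD/dp = Ed·D/p = (-0.34)·3014/74.4 = -13.7736…

-13.77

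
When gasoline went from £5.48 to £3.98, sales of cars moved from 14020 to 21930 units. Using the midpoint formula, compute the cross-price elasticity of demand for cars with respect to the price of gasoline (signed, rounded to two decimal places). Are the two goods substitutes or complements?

-1.39; complements

%ΔQ_{cars} = (21930 − 14020)/avg = 7910/17975 = 0.440055…
%ΔP_{gasoline} = (3.98 − 5.48)/avg = -1.5/4.73 = -0.317124…
E_cross = (7910/17975) / (-1.5/4.73) = -1.3876…
E_cross < 0 ⇒ the goods are complements.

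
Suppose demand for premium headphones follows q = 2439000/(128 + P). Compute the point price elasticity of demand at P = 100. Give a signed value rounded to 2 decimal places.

dq/dP = −2439000/(128 + P)² = -46.9183. At P = 100, q = 10697.4.
Ed = (dq/dP)·(P/q) = (-46.9183) × (100/10697.4) = -0.4385…

-0.44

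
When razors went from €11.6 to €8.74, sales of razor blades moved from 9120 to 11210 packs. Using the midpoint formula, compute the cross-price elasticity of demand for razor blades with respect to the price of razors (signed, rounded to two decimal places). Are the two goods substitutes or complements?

-0.73; complements

%ΔQ_{razor blades} = (11210 − 9120)/avg = 2090/10165 = 0.205607…
%ΔP_{razors} = (8.74 − 11.6)/avg = -2.86/10.17 = -0.281219…
E_cross = (2090/10165) / (-2.86/10.17) = -0.7311…
E_cross < 0 ⇒ the goods are complements.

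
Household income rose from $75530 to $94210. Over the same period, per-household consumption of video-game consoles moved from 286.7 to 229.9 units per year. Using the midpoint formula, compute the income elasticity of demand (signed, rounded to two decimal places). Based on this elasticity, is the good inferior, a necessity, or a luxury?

%ΔQ = (229.9 − 286.7)/[( 286.7 + 229.9)/2] = -56.8/258.3 = -0.219899…
%ΔIncome = (94210 − 75530)/[( 75530 + 94210)/2] = 18680/84870 = 0.220101…
E_income = (-56.8/258.3) / (18680/84870) = -0.9990…
E_income < 0 ⇒ inferior good.

-1.00; inferior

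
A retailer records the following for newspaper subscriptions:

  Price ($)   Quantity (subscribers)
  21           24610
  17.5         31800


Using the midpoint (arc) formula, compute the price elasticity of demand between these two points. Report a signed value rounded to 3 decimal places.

-1.402

%ΔQ = (31800 − 24610) / [(24610 + 31800)/2] = 7190/28205 = 0.254919…
%ΔP = (17.5 − 21) / [(21 + 17.5)/2] = -3.5/19.25 = -0.181818…
Arc Ed = %ΔQ / %ΔP = (7190/28205) / (-3.5/19.25) = -1.40205…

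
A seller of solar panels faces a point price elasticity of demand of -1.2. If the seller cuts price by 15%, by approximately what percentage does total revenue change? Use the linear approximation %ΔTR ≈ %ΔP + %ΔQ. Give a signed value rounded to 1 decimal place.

+3.0%

%ΔQ ≈ Ed × %ΔP = (-1.2) × (-15%) = +18.0000%
%ΔTR ≈ %ΔP + %ΔQ = (-15%) + (+18.0000%) = +3.0000%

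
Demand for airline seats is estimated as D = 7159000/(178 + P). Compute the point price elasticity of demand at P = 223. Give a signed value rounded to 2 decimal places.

dD/dP = −7159000/(178 + P)² = -44.5209. At P = 223, D = 17852.9.
Ed = (dD/dP)·(P/D) = (-44.5209) × (223/17852.9) = -0.5561…

-0.56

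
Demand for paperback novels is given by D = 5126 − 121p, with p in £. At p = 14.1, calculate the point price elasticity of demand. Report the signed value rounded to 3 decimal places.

dD/dp = −121. At p = 14.1, D = 5126 − 121(14.1) = 3419.9.
Ed = (dD/dp)·(p/D) = −121 × (14.1/3419.9) = -0.49887…

-0.499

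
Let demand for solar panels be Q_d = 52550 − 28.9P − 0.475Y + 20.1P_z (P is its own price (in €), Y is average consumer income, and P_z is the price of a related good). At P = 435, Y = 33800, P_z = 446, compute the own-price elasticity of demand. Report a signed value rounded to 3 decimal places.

At the given values, Q_d = 52550 − 28.9(435) − 0.475(33800) + 20.1(446) = 32888.1.
∂Q_d/∂P = −28.9.
E = (-28.9) × (435/32888.1) = -0.38225…

-0.382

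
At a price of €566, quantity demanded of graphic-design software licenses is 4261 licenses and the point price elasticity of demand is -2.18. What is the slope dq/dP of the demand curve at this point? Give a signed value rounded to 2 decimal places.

Ed = (dq/dP)·(P/q) ⇒ dq/dP = Ed·q/P = (-2.18)·4261/566 = -16.4116…

-16.41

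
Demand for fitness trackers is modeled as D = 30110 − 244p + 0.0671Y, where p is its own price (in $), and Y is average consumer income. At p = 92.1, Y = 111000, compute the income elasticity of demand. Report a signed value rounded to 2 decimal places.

At the given values, D = 30110 − 244(92.1) + 0.0671(111000) = 15085.7.
∂D/∂Y = 0.0671.
E = (0.0671) × (111000/15085.7) = 0.4937…

0.49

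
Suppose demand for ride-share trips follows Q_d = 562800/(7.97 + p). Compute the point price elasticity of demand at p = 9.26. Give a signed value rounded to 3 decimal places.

-0.537

dQ_d/dp = −562800/(7.97 + p)² = -1895.76. At p = 9.26, Q_d = 32664.
Ed = (dQ_d/dp)·(p/Q_d) = (-1895.76) × (9.26/32664) = -0.53743…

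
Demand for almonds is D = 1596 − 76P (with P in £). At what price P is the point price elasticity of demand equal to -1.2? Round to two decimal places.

Ed = −76P/(1596 − 76P). Set this equal to -1.2:
76P = 1.2·(1596 − 76P) ⇒ 76P(1 + 1.2) = 1.2·1596
P = 1.2·1596 / (76·2.2) = 11.4545…

11.45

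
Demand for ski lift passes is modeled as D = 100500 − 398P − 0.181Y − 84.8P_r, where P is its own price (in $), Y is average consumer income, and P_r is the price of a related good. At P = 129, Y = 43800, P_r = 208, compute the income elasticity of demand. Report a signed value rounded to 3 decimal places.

-0.336

At the given values, D = 100500 − 398(129) − 0.181(43800) − 84.8(208) = 23591.8.
∂D/∂Y = -0.181.
E = (-0.181) × (43800/23591.8) = -0.33604…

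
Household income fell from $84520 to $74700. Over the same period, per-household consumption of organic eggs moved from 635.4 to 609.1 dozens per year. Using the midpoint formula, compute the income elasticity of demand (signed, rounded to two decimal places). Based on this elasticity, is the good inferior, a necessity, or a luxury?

0.34; necessity

%ΔQ = (609.1 − 635.4)/[( 635.4 + 609.1)/2] = -26.3/622.25 = -0.042265…
%ΔIncome = (74700 − 84520)/[( 84520 + 74700)/2] = -9820/79610 = -0.123351…
E_income = (-26.3/622.25) / (-9820/79610) = 0.3426…
0 < E_income < 1 ⇒ normal good, necessity.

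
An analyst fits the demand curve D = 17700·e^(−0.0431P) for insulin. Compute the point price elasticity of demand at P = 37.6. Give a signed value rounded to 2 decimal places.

dD/dP = −0.0431·D = -150.886. At P = 37.6, D = 3500.85.
Ed = (dD/dP)·(P/D) = (-150.886) × (37.6/3500.85) = -1.6205…

-1.62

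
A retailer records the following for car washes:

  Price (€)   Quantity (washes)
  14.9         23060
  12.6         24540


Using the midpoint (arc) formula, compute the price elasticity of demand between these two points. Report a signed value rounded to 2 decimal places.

-0.37

%ΔQ = (24540 − 23060) / [(23060 + 24540)/2] = 1480/23800 = 0.062184…
%ΔP = (12.6 − 14.9) / [(14.9 + 12.6)/2] = -2.3/13.75 = -0.167272…
Arc Ed = %ΔQ / %ΔP = (1480/23800) / (-2.3/13.75) = -0.3717…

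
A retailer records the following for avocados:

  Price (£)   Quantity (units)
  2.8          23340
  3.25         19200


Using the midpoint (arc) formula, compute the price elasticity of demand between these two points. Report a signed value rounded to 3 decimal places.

%ΔQ = (19200 − 23340) / [(23340 + 19200)/2] = -4140/21270 = -0.194640…
%ΔP = (3.25 − 2.8) / [(2.8 + 3.25)/2] = 0.45/3.025 = 0.148760…
Arc Ed = %ΔQ / %ΔP = (-4140/21270) / (0.45/3.025) = -1.30841…

-1.308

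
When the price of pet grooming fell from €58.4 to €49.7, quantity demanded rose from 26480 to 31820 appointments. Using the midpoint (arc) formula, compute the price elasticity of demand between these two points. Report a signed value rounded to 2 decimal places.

-1.14

%ΔQ = (31820 − 26480) / [(26480 + 31820)/2] = 5340/29150 = 0.183190…
%ΔP = (49.7 − 58.4) / [(58.4 + 49.7)/2] = -8.7/54.05 = -0.160962…
Arc Ed = %ΔQ / %ΔP = (5340/29150) / (-8.7/54.05) = -1.1380…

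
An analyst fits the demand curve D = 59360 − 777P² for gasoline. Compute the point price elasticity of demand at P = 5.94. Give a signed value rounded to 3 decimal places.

-1.716

dD/dP = −2·777·P = -9230.76. At P = 5.94, D = 31944.6428.
Ed = (dD/dP)·(P/D) = (-9230.76) × (5.94/31944.6428) = -1.71642…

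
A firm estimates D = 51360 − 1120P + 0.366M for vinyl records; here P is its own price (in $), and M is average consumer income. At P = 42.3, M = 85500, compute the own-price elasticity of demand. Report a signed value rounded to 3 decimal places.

-1.343

At the given values, D = 51360 − 1120(42.3) + 0.366(85500) = 35277.
∂D/∂P = −1120.
E = (-1120) × (42.3/35277) = -1.34297…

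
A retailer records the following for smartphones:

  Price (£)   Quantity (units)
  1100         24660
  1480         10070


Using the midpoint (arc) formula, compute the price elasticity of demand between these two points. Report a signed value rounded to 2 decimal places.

-2.85

%ΔQ = (10070 − 24660) / [(24660 + 10070)/2] = -14590/17365 = -0.840195…
%ΔP = (1480 − 1100) / [(1100 + 1480)/2] = 380/1290 = 0.294573…
Arc Ed = %ΔQ / %ΔP = (-14590/17365) / (380/1290) = -2.8522…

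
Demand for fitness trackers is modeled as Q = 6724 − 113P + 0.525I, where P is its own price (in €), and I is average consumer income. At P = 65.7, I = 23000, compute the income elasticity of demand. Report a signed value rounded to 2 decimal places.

At the given values, Q = 6724 − 113(65.7) + 0.525(23000) = 11374.9.
∂Q/∂I = 0.525.
E = (0.525) × (23000/11374.9) = 1.0615…

1.06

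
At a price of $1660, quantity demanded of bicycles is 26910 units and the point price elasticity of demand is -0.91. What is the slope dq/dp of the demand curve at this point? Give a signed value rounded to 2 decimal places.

-14.75

Ed = (dq/dp)·(p/q) ⇒ dq/dp = Ed·q/p = (-0.91)·26910/1660 = -14.7518…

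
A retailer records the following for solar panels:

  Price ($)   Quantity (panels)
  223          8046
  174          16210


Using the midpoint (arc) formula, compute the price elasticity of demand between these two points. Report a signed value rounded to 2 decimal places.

-2.73

%ΔQ = (16210 − 8046) / [(8046 + 16210)/2] = 8164/12128 = 0.673153…
%ΔP = (174 − 223) / [(223 + 174)/2] = -49/198.5 = -0.246851…
Arc Ed = %ΔQ / %ΔP = (8164/12128) / (-49/198.5) = -2.7269…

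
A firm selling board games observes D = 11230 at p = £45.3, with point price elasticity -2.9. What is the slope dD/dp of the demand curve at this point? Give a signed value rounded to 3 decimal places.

Ed = (dD/dp)·(p/D) ⇒ dD/dp = Ed·D/p = (-2.9)·11230/45.3 = -718.91832…

-718.918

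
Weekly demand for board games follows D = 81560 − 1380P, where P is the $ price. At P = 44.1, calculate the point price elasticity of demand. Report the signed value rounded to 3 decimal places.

-2.940

dD/dP = −1380. At P = 44.1, D = 81560 − 1380(44.1) = 20702.
Ed = (dD/dP)·(P/D) = −1380 × (44.1/20702) = -2.93971…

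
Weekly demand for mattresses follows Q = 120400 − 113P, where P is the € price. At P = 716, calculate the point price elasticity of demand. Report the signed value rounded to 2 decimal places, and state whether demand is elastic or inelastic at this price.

dQ/dP = −113. At P = 716, Q = 120400 − 113(716) = 39492.
Ed = (dQ/dP)·(P/Q) = −113 × (716/39492) = -2.0487…
|Ed| = 2.05 > 1, so demand is elastic.

-2.05; elastic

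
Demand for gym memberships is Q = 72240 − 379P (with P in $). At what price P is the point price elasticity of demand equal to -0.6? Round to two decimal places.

Ed = −379P/(72240 − 379P). Set this equal to -0.6:
379P = 0.6·(72240 − 379P) ⇒ 379P(1 + 0.6) = 0.6·72240
P = 0.6·72240 / (379·1.6) = 71.4775…

71.48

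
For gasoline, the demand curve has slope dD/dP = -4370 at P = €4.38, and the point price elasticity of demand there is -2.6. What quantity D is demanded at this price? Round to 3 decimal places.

7361.769

Ed = (dD/dP)·(P/D) ⇒ D = (dD/dP)·P/Ed = (-4370)·4.38/(-2.6) = 7361.76923…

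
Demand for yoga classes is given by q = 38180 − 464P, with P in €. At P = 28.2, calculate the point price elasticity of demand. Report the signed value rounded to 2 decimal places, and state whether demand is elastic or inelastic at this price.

dq/dP = −464. At P = 28.2, q = 38180 − 464(28.2) = 25095.2.
Ed = (dq/dP)·(P/q) = −464 × (28.2/25095.2) = -0.5214…
|Ed| = 0.52 < 1, so demand is inelastic.

-0.52; inelastic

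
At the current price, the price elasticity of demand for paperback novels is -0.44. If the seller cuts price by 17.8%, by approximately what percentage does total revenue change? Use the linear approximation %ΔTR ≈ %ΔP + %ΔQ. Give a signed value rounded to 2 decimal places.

%ΔQ ≈ Ed × %ΔP = (-0.44) × (-17.8%) = +7.8320%
%ΔTR ≈ %ΔP + %ΔQ = (-17.8%) + (+7.8320%) = -9.9680%

-9.97%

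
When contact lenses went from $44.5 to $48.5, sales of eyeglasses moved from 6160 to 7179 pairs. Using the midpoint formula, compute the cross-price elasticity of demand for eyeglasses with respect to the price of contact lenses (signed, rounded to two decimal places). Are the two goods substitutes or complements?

1.78; substitutes

%ΔQ_{eyeglasses} = (7179 − 6160)/avg = 1019/6669.5 = 0.152785…
%ΔP_{contact lenses} = (48.5 − 44.5)/avg = 4/46.5 = 0.086021…
E_cross = (1019/6669.5) / (4/46.5) = 1.7761…
E_cross > 0 ⇒ the goods are substitutes.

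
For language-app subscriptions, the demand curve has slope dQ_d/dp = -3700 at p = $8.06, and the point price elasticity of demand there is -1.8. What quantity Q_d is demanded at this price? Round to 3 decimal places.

16567.778

Ed = (dQ_d/dp)·(p/Q_d) ⇒ Q_d = (dQ_d/dp)·p/Ed = (-3700)·8.06/(-1.8) = 16567.77777…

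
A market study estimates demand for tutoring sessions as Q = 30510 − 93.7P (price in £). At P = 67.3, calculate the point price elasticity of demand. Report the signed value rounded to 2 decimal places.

-0.26

dQ/dP = −93.7. At P = 67.3, Q = 30510 − 93.7(67.3) = 24203.99.
Ed = (dQ/dP)·(P/Q) = −93.7 × (67.3/24203.99) = -0.2605…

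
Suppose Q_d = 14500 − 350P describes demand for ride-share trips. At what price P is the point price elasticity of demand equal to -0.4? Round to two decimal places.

Ed = −350P/(14500 − 350P). Set this equal to -0.4:
350P = 0.4·(14500 − 350P) ⇒ 350P(1 + 0.4) = 0.4·14500
P = 0.4·14500 / (350·1.4) = 11.8367…

11.84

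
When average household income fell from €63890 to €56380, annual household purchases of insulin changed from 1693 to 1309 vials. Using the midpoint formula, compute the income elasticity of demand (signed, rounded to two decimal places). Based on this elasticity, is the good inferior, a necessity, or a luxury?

2.05; luxury

%ΔQ = (1309 − 1693)/[( 1693 + 1309)/2] = -384/1501 = -0.255829…
%ΔIncome = (56380 − 63890)/[( 63890 + 56380)/2] = -7510/60135 = -0.124885…
E_income = (-384/1501) / (-7510/60135) = 2.0485…
E_income > 1 ⇒ normal good, luxury.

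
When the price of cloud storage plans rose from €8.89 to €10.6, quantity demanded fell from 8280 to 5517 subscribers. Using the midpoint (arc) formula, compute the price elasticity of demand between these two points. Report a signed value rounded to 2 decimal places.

-2.28

%ΔQ = (5517 − 8280) / [(8280 + 5517)/2] = -2763/6898.5 = -0.400521…
%ΔP = (10.6 − 8.89) / [(8.89 + 10.6)/2] = 1.71/9.745 = 0.175474…
Arc Ed = %ΔQ / %ΔP = (-2763/6898.5) / (1.71/9.745) = -2.2825…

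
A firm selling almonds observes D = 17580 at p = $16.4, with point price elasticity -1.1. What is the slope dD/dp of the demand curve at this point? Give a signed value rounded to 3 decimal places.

Ed = (dD/dp)·(p/D) ⇒ dD/dp = Ed·D/p = (-1.1)·17580/16.4 = -1179.14634…

-1179.146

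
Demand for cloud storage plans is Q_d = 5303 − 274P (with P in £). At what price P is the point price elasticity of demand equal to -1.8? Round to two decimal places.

Ed = −274P/(5303 − 274P). Set this equal to -1.8:
274P = 1.8·(5303 − 274P) ⇒ 274P(1 + 1.8) = 1.8·5303
P = 1.8·5303 / (274·2.8) = 12.4418…

12.44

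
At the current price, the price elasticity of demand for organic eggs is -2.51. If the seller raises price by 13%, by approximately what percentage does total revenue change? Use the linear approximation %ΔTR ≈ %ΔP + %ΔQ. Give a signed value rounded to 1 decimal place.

-19.6%

%ΔQ ≈ Ed × %ΔP = (-2.51) × (+13%) = -32.6300%
%ΔTR ≈ %ΔP + %ΔQ = (+13%) + (-32.6300%) = -19.6300%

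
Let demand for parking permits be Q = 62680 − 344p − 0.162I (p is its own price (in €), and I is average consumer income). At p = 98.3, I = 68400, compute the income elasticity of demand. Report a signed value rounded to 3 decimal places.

At the given values, Q = 62680 − 344(98.3) − 0.162(68400) = 17784.
∂Q/∂I = -0.162.
E = (-0.162) × (68400/17784) = -0.62307…

-0.623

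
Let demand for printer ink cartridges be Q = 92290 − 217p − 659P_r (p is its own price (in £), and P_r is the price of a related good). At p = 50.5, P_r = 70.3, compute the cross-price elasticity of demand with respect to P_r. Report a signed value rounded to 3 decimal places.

-1.324

At the given values, Q = 92290 − 217(50.5) − 659(70.3) = 35003.8.
∂Q/∂P_r = -659.
E = (-659) × (70.3/35003.8) = -1.32350…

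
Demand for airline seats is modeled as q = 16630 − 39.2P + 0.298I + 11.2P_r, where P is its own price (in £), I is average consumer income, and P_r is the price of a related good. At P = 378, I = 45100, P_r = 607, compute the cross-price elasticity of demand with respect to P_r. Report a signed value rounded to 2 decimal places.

At the given values, q = 16630 − 39.2(378) + 0.298(45100) + 11.2(607) = 22050.6.
∂q/∂P_r = 11.2.
E = (11.2) × (607/22050.6) = 0.3083…

0.31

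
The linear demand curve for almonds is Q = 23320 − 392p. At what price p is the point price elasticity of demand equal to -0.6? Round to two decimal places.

Ed = −392p/(23320 − 392p). Set this equal to -0.6:
392p = 0.6·(23320 − 392p) ⇒ 392p(1 + 0.6) = 0.6·23320
p = 0.6·23320 / (392·1.6) = 22.3086…

22.31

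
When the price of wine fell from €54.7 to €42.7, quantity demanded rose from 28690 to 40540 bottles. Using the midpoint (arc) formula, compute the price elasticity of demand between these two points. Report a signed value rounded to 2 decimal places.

-1.39

%ΔQ = (40540 − 28690) / [(28690 + 40540)/2] = 11850/34615 = 0.342337…
%ΔP = (42.7 − 54.7) / [(54.7 + 42.7)/2] = -12/48.7 = -0.246406…
Arc Ed = %ΔQ / %ΔP = (11850/34615) / (-12/48.7) = -1.3893…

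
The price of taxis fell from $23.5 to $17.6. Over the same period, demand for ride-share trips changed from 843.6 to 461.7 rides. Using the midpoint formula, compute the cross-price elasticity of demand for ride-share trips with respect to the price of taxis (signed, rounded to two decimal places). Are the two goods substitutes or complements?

2.04; substitutes

%ΔQ_{ride-share trips} = (461.7 − 843.6)/avg = -381.9/652.65 = -0.585152…
%ΔP_{taxis} = (17.6 − 23.5)/avg = -5.9/20.55 = -0.287104…
E_cross = (-381.9/652.65) / (-5.9/20.55) = 2.0381…
E_cross > 0 ⇒ the goods are substitutes.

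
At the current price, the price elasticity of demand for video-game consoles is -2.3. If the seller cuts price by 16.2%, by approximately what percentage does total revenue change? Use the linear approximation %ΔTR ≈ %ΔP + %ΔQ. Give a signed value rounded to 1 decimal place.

+21.1%

%ΔQ ≈ Ed × %ΔP = (-2.3) × (-16.2%) = +37.2600%
%ΔTR ≈ %ΔP + %ΔQ = (-16.2%) + (+37.2600%) = +21.0600%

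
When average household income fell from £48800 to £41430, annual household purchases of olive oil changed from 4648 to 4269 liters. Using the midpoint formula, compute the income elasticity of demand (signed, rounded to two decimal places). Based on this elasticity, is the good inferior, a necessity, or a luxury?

0.52; necessity

%ΔQ = (4269 − 4648)/[( 4648 + 4269)/2] = -379/4458.5 = -0.085006…
%ΔIncome = (41430 − 48800)/[( 48800 + 41430)/2] = -7370/45115 = -0.163360…
E_income = (-379/4458.5) / (-7370/45115) = 0.5203…
0 < E_income < 1 ⇒ normal good, necessity.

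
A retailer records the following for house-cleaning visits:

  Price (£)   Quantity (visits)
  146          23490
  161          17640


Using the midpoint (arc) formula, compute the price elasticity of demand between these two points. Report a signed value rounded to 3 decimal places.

%ΔQ = (17640 − 23490) / [(23490 + 17640)/2] = -5850/20565 = -0.284463…
%ΔP = (161 − 146) / [(146 + 161)/2] = 15/153.5 = 0.097719…
Arc Ed = %ΔQ / %ΔP = (-5850/20565) / (15/153.5) = -2.91101…

-2.911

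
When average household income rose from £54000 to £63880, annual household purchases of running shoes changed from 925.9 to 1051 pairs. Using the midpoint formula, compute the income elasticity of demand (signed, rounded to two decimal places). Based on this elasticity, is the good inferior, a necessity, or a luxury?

%ΔQ = (1051 − 925.9)/[( 925.9 + 1051)/2] = 125.1/988.45 = 0.126561…
%ΔIncome = (63880 − 54000)/[( 54000 + 63880)/2] = 9880/58940 = 0.167628…
E_income = (125.1/988.45) / (9880/58940) = 0.7550…
0 < E_income < 1 ⇒ normal good, necessity.

0.76; necessity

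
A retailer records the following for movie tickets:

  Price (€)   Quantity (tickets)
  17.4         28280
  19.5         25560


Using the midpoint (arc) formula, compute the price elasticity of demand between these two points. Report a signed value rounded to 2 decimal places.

-0.89

%ΔQ = (25560 − 28280) / [(28280 + 25560)/2] = -2720/26920 = -0.101040…
%ΔP = (19.5 − 17.4) / [(17.4 + 19.5)/2] = 2.1/18.45 = 0.113821…
Arc Ed = %ΔQ / %ΔP = (-2720/26920) / (2.1/18.45) = -0.8877…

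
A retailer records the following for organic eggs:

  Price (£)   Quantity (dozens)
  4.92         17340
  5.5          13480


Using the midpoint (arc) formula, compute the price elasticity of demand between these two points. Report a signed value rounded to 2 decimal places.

%ΔQ = (13480 − 17340) / [(17340 + 13480)/2] = -3860/15410 = -0.250486…
%ΔP = (5.5 − 4.92) / [(4.92 + 5.5)/2] = 0.58/5.21 = 0.111324…
Arc Ed = %ΔQ / %ΔP = (-3860/15410) / (0.58/5.21) = -2.2500…

-2.25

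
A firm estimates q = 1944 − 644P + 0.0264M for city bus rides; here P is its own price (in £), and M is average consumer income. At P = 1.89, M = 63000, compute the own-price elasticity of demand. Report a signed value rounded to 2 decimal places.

-0.51

At the given values, q = 1944 − 644(1.89) + 0.0264(63000) = 2390.04.
∂q/∂P = −644.
E = (-644) × (1.89/2390.04) = -0.5092…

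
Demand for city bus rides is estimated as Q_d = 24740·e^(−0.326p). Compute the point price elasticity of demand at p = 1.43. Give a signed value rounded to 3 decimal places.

-0.466

dQ_d/dp = −0.326·Q_d = -5060.09. At p = 1.43, Q_d = 15521.7.
Ed = (dQ_d/dp)·(p/Q_d) = (-5060.09) × (1.43/15521.7) = -0.46618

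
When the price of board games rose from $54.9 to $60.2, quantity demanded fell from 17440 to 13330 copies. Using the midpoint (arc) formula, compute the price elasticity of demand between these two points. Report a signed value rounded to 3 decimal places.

%ΔQ = (13330 − 17440) / [(17440 + 13330)/2] = -4110/15385 = -0.267143…
%ΔP = (60.2 − 54.9) / [(54.9 + 60.2)/2] = 5.3/57.55 = 0.092093…
Arc Ed = %ΔQ / %ΔP = (-4110/15385) / (5.3/57.55) = -2.90077…

-2.901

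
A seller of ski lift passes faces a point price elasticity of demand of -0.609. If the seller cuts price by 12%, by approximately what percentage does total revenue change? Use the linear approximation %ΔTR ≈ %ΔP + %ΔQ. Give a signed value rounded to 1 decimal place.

-4.7%

%ΔQ ≈ Ed × %ΔP = (-0.609) × (-12%) = +7.3080%
%ΔTR ≈ %ΔP + %ΔQ = (-12%) + (+7.3080%) = -4.6920%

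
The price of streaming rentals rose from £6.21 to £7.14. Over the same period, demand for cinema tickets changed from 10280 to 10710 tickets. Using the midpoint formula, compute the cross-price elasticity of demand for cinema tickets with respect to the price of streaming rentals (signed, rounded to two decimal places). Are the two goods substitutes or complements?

0.29; substitutes

%ΔQ_{cinema tickets} = (10710 − 10280)/avg = 430/10495 = 0.040971…
%ΔP_{streaming rentals} = (7.14 − 6.21)/avg = 0.93/6.675 = 0.139325…
E_cross = (430/10495) / (0.93/6.675) = 0.2940…
E_cross > 0 ⇒ the goods are substitutes.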